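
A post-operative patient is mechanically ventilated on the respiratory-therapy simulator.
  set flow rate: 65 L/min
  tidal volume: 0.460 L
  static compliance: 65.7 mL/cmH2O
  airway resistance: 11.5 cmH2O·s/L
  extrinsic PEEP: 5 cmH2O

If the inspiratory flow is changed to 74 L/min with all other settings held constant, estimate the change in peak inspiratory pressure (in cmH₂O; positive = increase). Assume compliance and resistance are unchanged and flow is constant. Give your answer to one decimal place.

Flow: 65 L/min ÷ 60 = 1.0833 L/s.
New flow: 74 L/min ÷ 60 = 1.2333 L/s.
PIP = Vt/C + R·V̇ + PEEP (constant-flow equation of motion).
Only the resistive term changes: ΔPIP = R × ΔV̇ = 11.5 × (1.2333 − 1.0833) = 11.5 × 0.15 = 1.725 cmH2O.

1.7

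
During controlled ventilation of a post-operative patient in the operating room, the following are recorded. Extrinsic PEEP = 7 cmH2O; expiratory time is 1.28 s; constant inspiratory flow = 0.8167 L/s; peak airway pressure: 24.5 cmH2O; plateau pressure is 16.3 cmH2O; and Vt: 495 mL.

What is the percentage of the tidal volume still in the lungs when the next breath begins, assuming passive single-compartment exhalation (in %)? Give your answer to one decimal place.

9.1

R = (PIP − Pplat)/V̇ = (24.5 − 16.3) / 0.8167 = 8.2/0.8167 = 10.04 cmH2O·s/L.
C = Vt/(Pplat − PEEP) = 495.0 / (16.3 − 7) = 495.0/9.3 = 53.226 mL/cmH2O.
τ = R × C = 10.04 × 0.05323 L/cmH2O = 0.5344 s.
Fraction remaining at end-expiration = e^(−Te/τ) = e^(−1.28/0.5344) = 0.09115 → 9.115%.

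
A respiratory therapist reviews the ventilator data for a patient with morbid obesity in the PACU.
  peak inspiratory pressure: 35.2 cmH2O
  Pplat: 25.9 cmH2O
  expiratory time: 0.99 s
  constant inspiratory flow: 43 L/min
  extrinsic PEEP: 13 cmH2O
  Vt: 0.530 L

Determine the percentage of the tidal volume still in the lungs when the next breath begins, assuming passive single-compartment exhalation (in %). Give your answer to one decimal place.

Flow: 43 L/min ÷ 60 = 0.7167 L/s.
R = (PIP − Pplat)/V̇ = (35.2 − 25.9) / 0.7167 = 9.3/0.7167 = 12.976 cmH2O·s/L.
C = Vt/(Pplat − PEEP) = 530.0 / (25.9 − 13) = 530.0/12.9 = 41.085 mL/cmH2O.
τ = R × C = 12.976 × 0.04109 L/cmH2O = 0.5332 s.
Fraction remaining at end-expiration = e^(−Te/τ) = e^(−0.99/0.5332) = 0.1562 → 15.62%.

15.6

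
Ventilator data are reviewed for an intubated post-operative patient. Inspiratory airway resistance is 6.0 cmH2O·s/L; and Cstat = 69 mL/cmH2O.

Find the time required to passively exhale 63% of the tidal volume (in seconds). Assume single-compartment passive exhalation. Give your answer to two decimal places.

0.41

τ = R × C = 6.0 × 69 mL/cmH2O = 6.0 × 0.069 L/cmH2O = 0.414 s.
Exhaled fraction f = 1 − e^(−t/τ) → t = −τ·ln(1 − f) = −0.414·ln(0.37) = 0.4116 s.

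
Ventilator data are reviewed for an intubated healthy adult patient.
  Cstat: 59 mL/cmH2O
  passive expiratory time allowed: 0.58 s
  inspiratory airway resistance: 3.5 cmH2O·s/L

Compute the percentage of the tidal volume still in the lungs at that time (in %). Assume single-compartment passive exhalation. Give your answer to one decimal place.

τ = R × C = 3.5 × 59 mL/cmH2O = 3.5 × 0.059 L/cmH2O = 0.2065 s.
Passive exhalation: V(t)/V₀ = e^(−t/τ) = e^(−0.58/0.2065) = 0.06028.
Fraction remaining = 0.06028 → 6.028%.

6.0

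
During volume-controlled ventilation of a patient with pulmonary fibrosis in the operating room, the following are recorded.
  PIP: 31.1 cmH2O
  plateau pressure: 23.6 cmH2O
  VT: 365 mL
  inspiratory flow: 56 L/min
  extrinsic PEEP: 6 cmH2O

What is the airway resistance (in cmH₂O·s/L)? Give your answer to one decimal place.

Flow: 56 L/min ÷ 60 = 0.9333 L/s.
Raw = (PIP − Pplat) / flow = (31.1 − 23.6) / 0.9333 = 7.5 / 0.9333 = 8.036 cmH2O·s/L.

8.0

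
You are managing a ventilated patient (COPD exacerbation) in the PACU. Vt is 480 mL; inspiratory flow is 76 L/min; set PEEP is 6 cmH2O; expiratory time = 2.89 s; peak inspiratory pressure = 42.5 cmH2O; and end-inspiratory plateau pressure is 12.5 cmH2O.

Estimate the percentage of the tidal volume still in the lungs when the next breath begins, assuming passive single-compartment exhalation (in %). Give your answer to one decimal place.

19.2

Flow: 76 L/min ÷ 60 = 1.2667 L/s.
R = (PIP − Pplat)/V̇ = (42.5 − 12.5) / 1.2667 = 30.0/1.2667 = 23.684 cmH2O·s/L.
C = Vt/(Pplat − PEEP) = 480.0 / (12.5 − 6) = 480.0/6.5 = 73.846 mL/cmH2O.
τ = R × C = 23.684 × 0.07385 L/cmH2O = 1.749 s.
Fraction remaining at end-expiration = e^(−Te/τ) = e^(−2.89/1.749) = 0.1916 → 19.16%.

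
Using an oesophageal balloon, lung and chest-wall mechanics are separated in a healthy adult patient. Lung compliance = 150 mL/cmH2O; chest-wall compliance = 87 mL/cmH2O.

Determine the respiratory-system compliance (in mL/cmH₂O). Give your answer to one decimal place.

Lung and chest wall are elastances in series: 1/Crs = 1/CL + 1/Ccw.
1/Crs = 1/150 + 1/87 = 0.01816.
Crs = 55.066 mL/cmH2O.

55.1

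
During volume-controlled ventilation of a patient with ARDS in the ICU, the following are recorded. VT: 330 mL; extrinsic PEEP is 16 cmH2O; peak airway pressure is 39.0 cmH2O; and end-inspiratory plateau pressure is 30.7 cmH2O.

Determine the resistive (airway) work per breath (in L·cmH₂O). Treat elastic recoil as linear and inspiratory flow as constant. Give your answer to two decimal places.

With constant inspiratory flow the resistive pressure is constant at PIP − Pplat = 39.0 − 30.7 = 8.3 cmH2O, so resistive work = 8.3 × 0.330 = 2.739 L·cmH2O.

2.74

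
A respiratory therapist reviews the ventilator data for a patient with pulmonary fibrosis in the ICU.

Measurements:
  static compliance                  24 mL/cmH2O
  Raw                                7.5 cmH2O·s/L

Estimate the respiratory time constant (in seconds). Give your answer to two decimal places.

τ = R × C = 7.5 × 24 mL/cmH2O = 7.5 × 0.024 L/cmH2O = 0.18 s.

0.18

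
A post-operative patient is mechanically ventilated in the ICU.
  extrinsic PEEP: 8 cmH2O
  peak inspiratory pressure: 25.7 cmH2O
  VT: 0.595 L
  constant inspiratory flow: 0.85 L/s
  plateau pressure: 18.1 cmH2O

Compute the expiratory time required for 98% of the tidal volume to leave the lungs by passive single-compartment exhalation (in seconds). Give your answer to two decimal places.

2.06

R = (PIP − Pplat)/V̇ = (25.7 − 18.1) / 0.85 = 7.6/0.85 = 8.941 cmH2O·s/L.
C = Vt/(Pplat − PEEP) = 595.0 / (18.1 − 8) = 595.0/10.1 = 58.911 mL/cmH2O.
τ = R × C = 8.941 × 0.05891 L/cmH2O = 0.5267 s.
t = −τ·ln(1 − 0.98) = −0.5267·ln(0.02) = 2.06 s.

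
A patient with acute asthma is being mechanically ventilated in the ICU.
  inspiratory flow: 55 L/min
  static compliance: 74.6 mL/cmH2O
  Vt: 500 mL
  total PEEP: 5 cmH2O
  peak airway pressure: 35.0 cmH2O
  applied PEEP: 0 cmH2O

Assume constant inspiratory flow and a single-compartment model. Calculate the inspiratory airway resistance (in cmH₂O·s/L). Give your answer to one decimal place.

Flow: 55 L/min ÷ 60 = 0.9167 L/s.
Total PEEP = 5 cmH2O (set 0 + intrinsic 5); this is the baseline alveolar pressure.
Equation of motion (constant flow): PIP = Vt/C + R·V̇ + PEEP.
R·V̇ = PIP − Vt/C − PEEP = 35.0 − 500/74.6 − 5 = 35.0 − 6.702 − 5 = 23.298 cmH2O.
R = 23.298 / 0.9167 = 25.415 cmH2O·s/L.

25.4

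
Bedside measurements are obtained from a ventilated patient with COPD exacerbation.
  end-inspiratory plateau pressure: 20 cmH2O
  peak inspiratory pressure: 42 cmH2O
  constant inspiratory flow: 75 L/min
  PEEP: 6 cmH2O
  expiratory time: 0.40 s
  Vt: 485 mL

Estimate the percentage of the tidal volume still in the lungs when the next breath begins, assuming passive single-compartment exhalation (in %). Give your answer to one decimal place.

51.9

Flow: 75 L/min ÷ 60 = 1.25 L/s.
R = (PIP − Pplat)/V̇ = (42 − 20) / 1.25 = 22.0/1.25 = 17.6 cmH2O·s/L.
C = Vt/(Pplat − PEEP) = 485.0 / (20 − 6) = 485.0/14.0 = 34.643 mL/cmH2O.
τ = R × C = 17.6 × 0.03464 L/cmH2O = 0.6097 s.
Fraction remaining at end-expiration = e^(−Te/τ) = e^(−0.40/0.6097) = 0.5189 → 51.89%.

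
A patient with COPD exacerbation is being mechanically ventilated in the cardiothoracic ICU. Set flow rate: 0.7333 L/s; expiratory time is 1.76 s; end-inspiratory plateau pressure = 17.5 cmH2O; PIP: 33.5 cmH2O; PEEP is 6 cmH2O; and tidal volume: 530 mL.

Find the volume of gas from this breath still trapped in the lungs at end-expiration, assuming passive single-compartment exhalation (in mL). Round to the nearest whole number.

R = (PIP − Pplat)/V̇ = (33.5 − 17.5) / 0.7333 = 16.0/0.7333 = 21.819 cmH2O·s/L.
C = Vt/(Pplat − PEEP) = 530.0 / (17.5 − 6) = 530.0/11.5 = 46.087 mL/cmH2O.
τ = R × C = 21.819 × 0.04609 L/cmH2O = 1.006 s.
Fraction remaining = e^(−Te/τ) = e^(−1.76/1.006) = 0.1739.
Trapped volume = 530.0 × 0.1739 = 92.167 mL.

92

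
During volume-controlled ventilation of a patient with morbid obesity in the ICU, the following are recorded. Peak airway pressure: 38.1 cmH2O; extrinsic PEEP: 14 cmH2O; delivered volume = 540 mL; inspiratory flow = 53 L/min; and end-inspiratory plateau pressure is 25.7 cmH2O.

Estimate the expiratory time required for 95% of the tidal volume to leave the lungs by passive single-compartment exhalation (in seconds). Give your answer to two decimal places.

Flow: 53 L/min ÷ 60 = 0.8833 L/s.
R = (PIP − Pplat)/V̇ = (38.1 − 25.7) / 0.8833 = 12.4/0.8833 = 14.038 cmH2O·s/L.
C = Vt/(Pplat − PEEP) = 540.0 / (25.7 − 14) = 540.0/11.7 = 46.154 mL/cmH2O.
τ = R × C = 14.038 × 0.04615 L/cmH2O = 0.6479 s.
t = −τ·ln(1 − 0.95) = −0.6479·ln(0.05) = 1.941 s.

1.94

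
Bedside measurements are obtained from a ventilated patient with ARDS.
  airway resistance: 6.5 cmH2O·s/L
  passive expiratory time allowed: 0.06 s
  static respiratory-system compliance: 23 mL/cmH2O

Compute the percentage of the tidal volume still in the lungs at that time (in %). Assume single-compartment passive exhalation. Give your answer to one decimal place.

66.9

τ = R × C = 6.5 × 23 mL/cmH2O = 6.5 × 0.023 L/cmH2O = 0.1495 s.
Passive exhalation: V(t)/V₀ = e^(−t/τ) = e^(−0.06/0.1495) = 0.6694.
Fraction remaining = 0.6694 → 66.94%.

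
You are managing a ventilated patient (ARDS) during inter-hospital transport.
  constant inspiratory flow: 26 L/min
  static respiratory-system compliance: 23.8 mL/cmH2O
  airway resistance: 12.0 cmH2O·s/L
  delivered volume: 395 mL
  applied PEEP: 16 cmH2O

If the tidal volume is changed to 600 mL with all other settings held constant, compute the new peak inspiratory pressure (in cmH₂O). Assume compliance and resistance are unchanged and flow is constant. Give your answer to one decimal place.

Flow: 26 L/min ÷ 60 = 0.4333 L/s.
PIP = Vt/C + R·V̇ + PEEP (constant-flow equation of motion).
Only the elastic term changes: ΔPIP = ΔVt / C = (600 − 395) / 23.8 = 8.613 cmH2O.
Original PIP = 395/23.8 + 12.0×0.4333 + 16 = 37.796 cmH2O; new PIP = 37.796 + (8.613) = 46.409 cmH2O.

46.4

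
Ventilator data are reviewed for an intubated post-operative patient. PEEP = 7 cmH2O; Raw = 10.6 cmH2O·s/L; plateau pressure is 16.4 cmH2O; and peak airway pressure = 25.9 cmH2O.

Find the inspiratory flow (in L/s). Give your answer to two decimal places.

0.90

flow = (PIP − Pplat) / Raw = 9.5 / 10.6 = 0.8962 L/s.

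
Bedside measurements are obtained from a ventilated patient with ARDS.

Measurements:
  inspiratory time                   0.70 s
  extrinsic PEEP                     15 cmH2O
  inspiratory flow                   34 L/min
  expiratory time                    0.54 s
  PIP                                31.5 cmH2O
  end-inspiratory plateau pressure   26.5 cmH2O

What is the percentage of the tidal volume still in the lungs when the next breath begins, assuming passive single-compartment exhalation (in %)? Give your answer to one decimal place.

Flow: 34 L/min ÷ 60 = 0.5667 L/s.
Vt = flow × Ti = 0.5667 L/s × 0.70 s × 1000 mL/L = 396.69 mL.
R = (PIP − Pplat)/V̇ = (31.5 − 26.5) / 0.5667 = 5.0/0.5667 = 8.823 cmH2O·s/L.
C = Vt/(Pplat − PEEP) = 396.69 / (26.5 − 15) = 396.69/11.5 = 34.495 mL/cmH2O.
τ = R × C = 8.823 × 0.0345 L/cmH2O = 0.3044 s.
Fraction remaining at end-expiration = e^(−Te/τ) = e^(−0.54/0.3044) = 0.1697 → 16.97%.

17.0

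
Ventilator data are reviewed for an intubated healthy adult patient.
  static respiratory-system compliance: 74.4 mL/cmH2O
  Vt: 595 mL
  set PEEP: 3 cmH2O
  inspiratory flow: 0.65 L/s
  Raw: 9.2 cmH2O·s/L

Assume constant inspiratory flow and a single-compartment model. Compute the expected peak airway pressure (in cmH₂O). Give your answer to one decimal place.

Equation of motion (constant flow): PIP = Vt/C + R·V̇ + PEEP.
PIP = 595/74.4 + 9.2×0.65 + 3 = 7.997 + 5.98 + 3 = 16.977 cmH2O.

17.0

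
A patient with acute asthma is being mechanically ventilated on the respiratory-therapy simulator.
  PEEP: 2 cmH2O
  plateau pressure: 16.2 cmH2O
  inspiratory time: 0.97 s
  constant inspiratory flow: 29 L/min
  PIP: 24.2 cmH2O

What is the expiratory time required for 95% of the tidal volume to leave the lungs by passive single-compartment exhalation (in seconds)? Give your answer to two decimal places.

Flow: 29 L/min ÷ 60 = 0.4833 L/s.
Vt = flow × Ti = 0.4833 L/s × 0.97 s × 1000 mL/L = 468.8 mL.
R = (PIP − Pplat)/V̇ = (24.2 − 16.2) / 0.4833 = 8.0/0.4833 = 16.553 cmH2O·s/L.
C = Vt/(Pplat − PEEP) = 468.8 / (16.2 − 2) = 468.8/14.2 = 33.014 mL/cmH2O.
τ = R × C = 16.553 × 0.03301 L/cmH2O = 0.5464 s.
t = −τ·ln(1 − 0.95) = −0.5464·ln(0.05) = 1.637 s.

1.64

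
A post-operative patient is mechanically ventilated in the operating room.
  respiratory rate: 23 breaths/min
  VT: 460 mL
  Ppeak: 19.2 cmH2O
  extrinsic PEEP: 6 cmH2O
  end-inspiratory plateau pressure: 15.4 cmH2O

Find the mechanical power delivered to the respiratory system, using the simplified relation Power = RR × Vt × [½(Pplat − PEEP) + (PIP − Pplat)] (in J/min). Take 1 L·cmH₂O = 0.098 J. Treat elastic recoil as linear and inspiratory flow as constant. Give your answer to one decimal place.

8.8

Per-breath work = Vt × [½(Pplat−PEEP) + (PIP−Pplat)] = 0.460 × [0.5×9.4 + 3.8] = 0.460 × 8.5 = 3.91 L·cmH2O.
Power = 23 × 3.91 = 89.93 L·cmH2O/min.
× 0.098 J/(L·cmH2O) → 8.813 J/min.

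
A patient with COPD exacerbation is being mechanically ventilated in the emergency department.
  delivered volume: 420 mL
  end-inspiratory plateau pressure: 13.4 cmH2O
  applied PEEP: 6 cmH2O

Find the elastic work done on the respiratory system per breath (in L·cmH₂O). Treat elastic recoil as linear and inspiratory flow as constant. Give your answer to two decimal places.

1.55

Elastic work ≈ ½ × (Pplat − PEEP) × Vt = 0.5 × (13.4 − 6) × 0.420 L = 0.5 × 7.4 × 0.420 = 1.554 L·cmH2O.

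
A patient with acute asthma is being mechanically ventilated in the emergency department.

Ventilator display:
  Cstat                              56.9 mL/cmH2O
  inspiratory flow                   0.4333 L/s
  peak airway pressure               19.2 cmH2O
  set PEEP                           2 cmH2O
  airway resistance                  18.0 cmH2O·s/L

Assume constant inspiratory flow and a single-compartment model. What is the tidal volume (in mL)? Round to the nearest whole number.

Equation of motion (constant flow): PIP = Vt/C + R·V̇ + PEEP.
Vt/C = PIP − R·V̇ − PEEP = 19.2 − 7.799 − 2 = 9.401 cmH2O.
Vt = C × 9.401 = 56.9 × 9.401 = 534.92 mL.

535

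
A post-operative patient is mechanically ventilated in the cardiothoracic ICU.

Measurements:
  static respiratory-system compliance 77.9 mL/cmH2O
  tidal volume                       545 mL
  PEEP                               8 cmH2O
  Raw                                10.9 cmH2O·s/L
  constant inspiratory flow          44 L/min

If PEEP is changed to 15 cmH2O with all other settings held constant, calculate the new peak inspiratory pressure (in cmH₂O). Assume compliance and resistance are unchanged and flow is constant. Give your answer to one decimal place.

30.0

Flow: 44 L/min ÷ 60 = 0.7333 L/s.
PIP = Vt/C + R·V̇ + PEEP (constant-flow equation of motion).
Only the baseline term changes: ΔPIP = ΔPEEP = 15 − 8 = 7.0 cmH2O.
Original PIP = 545/77.9 + 10.9×0.7333 + 8 = 22.989 cmH2O; new PIP = 22.989 + (7.0) = 29.989 cmH2O.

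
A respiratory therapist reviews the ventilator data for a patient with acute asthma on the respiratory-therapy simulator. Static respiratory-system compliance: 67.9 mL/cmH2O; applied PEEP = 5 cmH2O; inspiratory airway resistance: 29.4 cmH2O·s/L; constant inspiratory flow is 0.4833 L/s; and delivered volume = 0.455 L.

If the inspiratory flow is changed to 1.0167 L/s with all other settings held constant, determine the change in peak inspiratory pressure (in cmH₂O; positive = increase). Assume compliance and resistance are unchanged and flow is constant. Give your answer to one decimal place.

PIP = Vt/C + R·V̇ + PEEP (constant-flow equation of motion).
Only the resistive term changes: ΔPIP = R × ΔV̇ = 29.4 × (1.0167 − 0.4833) = 29.4 × 0.5334 = 15.682 cmH2O.

15.7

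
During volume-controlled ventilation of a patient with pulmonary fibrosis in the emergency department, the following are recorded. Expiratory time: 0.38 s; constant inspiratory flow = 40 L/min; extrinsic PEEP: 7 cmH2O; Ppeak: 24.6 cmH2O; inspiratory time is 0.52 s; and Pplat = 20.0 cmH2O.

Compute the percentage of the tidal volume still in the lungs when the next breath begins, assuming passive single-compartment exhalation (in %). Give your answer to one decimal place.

Flow: 40 L/min ÷ 60 = 0.6667 L/s.
Vt = flow × Ti = 0.6667 L/s × 0.52 s × 1000 mL/L = 346.68 mL.
R = (PIP − Pplat)/V̇ = (24.6 − 20.0) / 0.6667 = 4.6/0.6667 = 6.9 cmH2O·s/L.
C = Vt/(Pplat − PEEP) = 346.68 / (20.0 − 7) = 346.68/13.0 = 26.668 mL/cmH2O.
τ = R × C = 6.9 × 0.02667 L/cmH2O = 0.184 s.
Fraction remaining at end-expiration = e^(−Te/τ) = e^(−0.38/0.184) = 0.1268 → 12.68%.

12.7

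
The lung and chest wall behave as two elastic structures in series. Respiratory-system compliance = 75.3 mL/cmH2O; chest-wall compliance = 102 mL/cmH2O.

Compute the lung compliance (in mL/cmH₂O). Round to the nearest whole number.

288

1/CL = 1/Crs − 1/Ccw.
1/CL = 1/75.3 − 1/102 = 0.003476.
CL = 287.69 mL/cmH2O.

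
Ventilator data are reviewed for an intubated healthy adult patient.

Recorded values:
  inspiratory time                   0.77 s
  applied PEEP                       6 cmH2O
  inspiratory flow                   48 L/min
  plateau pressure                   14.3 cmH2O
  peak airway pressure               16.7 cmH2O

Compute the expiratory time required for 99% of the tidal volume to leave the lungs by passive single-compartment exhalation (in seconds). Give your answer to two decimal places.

Flow: 48 L/min ÷ 60 = 0.8 L/s.
Vt = flow × Ti = 0.8 L/s × 0.77 s × 1000 mL/L = 616.0 mL.
R = (PIP − Pplat)/V̇ = (16.7 − 14.3) / 0.8 = 2.4/0.8 = 3.0 cmH2O·s/L.
C = Vt/(Pplat − PEEP) = 616.0 / (14.3 − 6) = 616.0/8.3 = 74.217 mL/cmH2O.
τ = R × C = 3.0 × 0.07422 L/cmH2O = 0.2227 s.
t = −τ·ln(1 − 0.99) = −0.2227·ln(0.01) = 1.026 s.

1.03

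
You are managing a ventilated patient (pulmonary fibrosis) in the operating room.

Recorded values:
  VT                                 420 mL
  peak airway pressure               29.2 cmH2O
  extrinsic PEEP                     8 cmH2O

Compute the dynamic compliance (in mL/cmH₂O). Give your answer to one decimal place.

Dynamic compliance = Vt / (PIP − PEEP) = 420 / (29.2 − 8) = 420 / 21.2 = 19.811 mL/cmH2O.

19.8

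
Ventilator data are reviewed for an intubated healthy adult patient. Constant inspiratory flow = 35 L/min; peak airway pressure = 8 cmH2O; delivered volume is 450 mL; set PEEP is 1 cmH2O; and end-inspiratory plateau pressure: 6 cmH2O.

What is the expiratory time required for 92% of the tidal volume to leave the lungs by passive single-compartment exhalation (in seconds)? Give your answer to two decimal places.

Flow: 35 L/min ÷ 60 = 0.5833 L/s.
R = (PIP − Pplat)/V̇ = (8 − 6) / 0.5833 = 2.0/0.5833 = 3.429 cmH2O·s/L.
C = Vt/(Pplat − PEEP) = 450.0 / (6 − 1) = 450.0/5.0 = 90.0 mL/cmH2O.
τ = R × C = 3.429 × 0.09 L/cmH2O = 0.3086 s.
t = −τ·ln(1 − 0.92) = −0.3086·ln(0.08) = 0.7794 s.

0.78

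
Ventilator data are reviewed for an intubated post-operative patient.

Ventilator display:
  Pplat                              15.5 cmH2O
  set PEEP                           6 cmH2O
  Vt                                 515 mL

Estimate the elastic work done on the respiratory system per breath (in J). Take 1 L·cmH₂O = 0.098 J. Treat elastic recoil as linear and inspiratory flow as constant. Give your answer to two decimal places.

0.24

Elastic work ≈ ½ × (Pplat − PEEP) × Vt = 0.5 × (15.5 − 6) × 0.515 L = 0.5 × 9.5 × 0.515 = 2.446 L·cmH2O.
× 0.098 J/(L·cmH2O) → 0.2397 J.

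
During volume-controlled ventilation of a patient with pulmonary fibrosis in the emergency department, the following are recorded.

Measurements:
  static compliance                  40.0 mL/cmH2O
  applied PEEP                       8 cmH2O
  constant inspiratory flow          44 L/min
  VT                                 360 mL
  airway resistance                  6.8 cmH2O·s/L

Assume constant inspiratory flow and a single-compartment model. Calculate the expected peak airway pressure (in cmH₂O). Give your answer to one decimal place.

22.0

Flow: 44 L/min ÷ 60 = 0.7333 L/s.
Equation of motion (constant flow): PIP = Vt/C + R·V̇ + PEEP.
PIP = 360/40.0 + 6.8×0.7333 + 8 = 9.0 + 4.986 + 8 = 21.986 cmH2O.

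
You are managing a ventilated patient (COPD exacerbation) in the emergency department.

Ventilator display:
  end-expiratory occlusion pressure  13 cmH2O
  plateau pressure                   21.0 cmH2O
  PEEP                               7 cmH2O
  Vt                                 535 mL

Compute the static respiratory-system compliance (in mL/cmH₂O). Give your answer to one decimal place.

66.9

End-expiratory occlusion gives total PEEP = 13 cmH2O (intrinsic PEEP = 13 − 7 = 6). Use total PEEP for the elastic gradient.
Cstat = Vt / (Pplat − PEEPtotal) = 535 / (21.0 − 13) = 535 / 8.0 = 66.875 mL/cmH2O.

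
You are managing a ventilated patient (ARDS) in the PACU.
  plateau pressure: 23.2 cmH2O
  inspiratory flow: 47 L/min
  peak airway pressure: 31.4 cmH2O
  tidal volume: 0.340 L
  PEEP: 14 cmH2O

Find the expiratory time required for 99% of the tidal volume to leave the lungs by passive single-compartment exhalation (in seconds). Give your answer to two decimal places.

1.78

Flow: 47 L/min ÷ 60 = 0.7833 L/s.
R = (PIP − Pplat)/V̇ = (31.4 − 23.2) / 0.7833 = 8.2/0.7833 = 10.469 cmH2O·s/L.
C = Vt/(Pplat − PEEP) = 340.0 / (23.2 − 14) = 340.0/9.2 = 36.957 mL/cmH2O.
τ = R × C = 10.469 × 0.03696 L/cmH2O = 0.3869 s.
t = −τ·ln(1 − 0.99) = −0.3869·ln(0.01) = 1.782 s.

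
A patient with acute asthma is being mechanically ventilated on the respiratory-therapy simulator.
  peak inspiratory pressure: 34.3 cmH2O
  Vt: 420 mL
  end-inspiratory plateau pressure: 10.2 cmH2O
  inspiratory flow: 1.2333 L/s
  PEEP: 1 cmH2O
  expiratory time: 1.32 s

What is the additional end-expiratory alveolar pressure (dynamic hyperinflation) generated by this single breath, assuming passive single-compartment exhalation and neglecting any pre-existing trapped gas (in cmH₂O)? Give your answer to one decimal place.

R = (PIP − Pplat)/V̇ = (34.3 − 10.2) / 1.2333 = 24.1/1.2333 = 19.541 cmH2O·s/L.
C = Vt/(Pplat − PEEP) = 420.0 / (10.2 − 1) = 420.0/9.2 = 45.652 mL/cmH2O.
τ = R × C = 19.541 × 0.04565 L/cmH2O = 0.892 s.
Fraction remaining = e^(−Te/τ) = e^(−1.32/0.892) = 0.2277; trapped volume = 420.0 × 0.2277 = 95.634 mL.
Additional alveolar pressure from trapping ≈ V_trapped / C = 95.634 / 45.652 = 2.095 cmH2O.

2.1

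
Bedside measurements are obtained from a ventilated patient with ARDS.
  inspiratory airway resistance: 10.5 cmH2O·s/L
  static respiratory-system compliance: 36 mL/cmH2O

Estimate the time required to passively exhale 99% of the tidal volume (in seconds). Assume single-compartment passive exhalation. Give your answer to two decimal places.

τ = R × C = 10.5 × 36 mL/cmH2O = 10.5 × 0.036 L/cmH2O = 0.378 s.
Exhaled fraction f = 1 − e^(−t/τ) → t = −τ·ln(1 − f) = −0.378·ln(0.01) = 1.741 s.

1.74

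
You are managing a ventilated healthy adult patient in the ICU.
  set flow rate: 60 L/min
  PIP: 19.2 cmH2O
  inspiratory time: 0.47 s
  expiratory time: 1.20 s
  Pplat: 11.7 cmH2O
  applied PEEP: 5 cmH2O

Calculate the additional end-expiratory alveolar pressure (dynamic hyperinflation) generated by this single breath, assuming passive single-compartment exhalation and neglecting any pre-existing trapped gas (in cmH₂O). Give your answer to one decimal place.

Flow: 60 L/min ÷ 60 = 1 L/s.
Vt = flow × Ti = 1 L/s × 0.47 s × 1000 mL/L = 470.0 mL.
R = (PIP − Pplat)/V̇ = (19.2 − 11.7) / 1 = 7.5/1 = 7.5 cmH2O·s/L.
C = Vt/(Pplat − PEEP) = 470.0 / (11.7 − 5) = 470.0/6.7 = 70.149 mL/cmH2O.
τ = R × C = 7.5 × 0.07015 L/cmH2O = 0.5261 s.
Fraction remaining = e^(−Te/τ) = e^(−1.20/0.5261) = 0.1022; trapped volume = 470.0 × 0.1022 = 48.034 mL.
Additional alveolar pressure from trapping ≈ V_trapped / C = 48.034 / 70.149 = 0.6847 cmH2O.

0.7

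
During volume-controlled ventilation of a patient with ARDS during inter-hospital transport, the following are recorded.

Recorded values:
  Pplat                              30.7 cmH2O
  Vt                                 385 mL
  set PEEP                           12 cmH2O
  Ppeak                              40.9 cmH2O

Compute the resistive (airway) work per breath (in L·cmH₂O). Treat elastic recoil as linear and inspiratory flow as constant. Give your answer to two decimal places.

3.93

With constant inspiratory flow the resistive pressure is constant at PIP − Pplat = 40.9 − 30.7 = 10.2 cmH2O, so resistive work = 10.2 × 0.385 = 3.927 L·cmH2O.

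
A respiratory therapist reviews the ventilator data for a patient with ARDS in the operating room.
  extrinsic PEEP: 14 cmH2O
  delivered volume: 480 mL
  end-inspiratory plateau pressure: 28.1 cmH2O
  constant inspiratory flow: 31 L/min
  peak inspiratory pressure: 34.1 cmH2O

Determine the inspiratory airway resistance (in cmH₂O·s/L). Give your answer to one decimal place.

Flow: 31 L/min ÷ 60 = 0.5167 L/s.
Raw = (PIP − Pplat) / flow = (34.1 − 28.1) / 0.5167 = 6.0 / 0.5167 = 11.612 cmH2O·s/L.

11.6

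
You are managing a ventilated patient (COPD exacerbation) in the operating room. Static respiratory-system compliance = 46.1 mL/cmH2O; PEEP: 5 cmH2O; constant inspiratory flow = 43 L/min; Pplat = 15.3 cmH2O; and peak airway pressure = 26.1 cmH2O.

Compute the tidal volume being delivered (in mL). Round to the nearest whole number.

Vt = Cstat × (Pplat − PEEP) = 46.1 × (15.3 − 5) = 46.1 × 10.3 = 474.83 mL.

475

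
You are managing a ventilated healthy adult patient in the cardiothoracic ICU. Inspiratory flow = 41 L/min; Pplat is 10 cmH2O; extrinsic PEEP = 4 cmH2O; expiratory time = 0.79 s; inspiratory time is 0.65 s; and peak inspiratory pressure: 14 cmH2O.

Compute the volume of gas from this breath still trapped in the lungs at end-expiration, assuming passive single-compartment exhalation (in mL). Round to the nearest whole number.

72

Flow: 41 L/min ÷ 60 = 0.6833 L/s.
Vt = flow × Ti = 0.6833 L/s × 0.65 s × 1000 mL/L = 444.15 mL.
R = (PIP − Pplat)/V̇ = (14 − 10) / 0.6833 = 4.0/0.6833 = 5.854 cmH2O·s/L.
C = Vt/(Pplat − PEEP) = 444.15 / (10 − 4) = 444.15/6.0 = 74.025 mL/cmH2O.
τ = R × C = 5.854 × 0.07403 L/cmH2O = 0.4334 s.
Fraction remaining = e^(−Te/τ) = e^(−0.79/0.4334) = 0.1616.
Trapped volume = 444.15 × 0.1616 = 71.775 mL.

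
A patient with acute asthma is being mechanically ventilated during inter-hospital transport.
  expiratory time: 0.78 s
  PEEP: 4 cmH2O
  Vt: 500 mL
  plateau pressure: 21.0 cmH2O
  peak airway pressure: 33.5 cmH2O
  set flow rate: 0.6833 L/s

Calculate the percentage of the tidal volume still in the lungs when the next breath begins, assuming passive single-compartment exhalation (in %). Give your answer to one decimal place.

R = (PIP − Pplat)/V̇ = (33.5 − 21.0) / 0.6833 = 12.5/0.6833 = 18.294 cmH2O·s/L.
C = Vt/(Pplat − PEEP) = 500.0 / (21.0 − 4) = 500.0/17.0 = 29.412 mL/cmH2O.
τ = R × C = 18.294 × 0.02941 L/cmH2O = 0.538 s.
Fraction remaining at end-expiration = e^(−Te/τ) = e^(−0.78/0.538) = 0.2346 → 23.46%.

23.5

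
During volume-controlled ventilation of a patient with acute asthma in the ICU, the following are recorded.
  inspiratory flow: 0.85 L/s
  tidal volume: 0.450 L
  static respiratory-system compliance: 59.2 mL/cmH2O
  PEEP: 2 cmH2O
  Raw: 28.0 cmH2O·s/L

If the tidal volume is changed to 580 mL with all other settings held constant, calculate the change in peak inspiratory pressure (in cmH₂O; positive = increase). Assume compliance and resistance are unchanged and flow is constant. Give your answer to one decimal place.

2.2

PIP = Vt/C + R·V̇ + PEEP (constant-flow equation of motion).
Only the elastic term changes: ΔPIP = ΔVt / C = (580 − 450) / 59.2 = 2.196 cmH2O.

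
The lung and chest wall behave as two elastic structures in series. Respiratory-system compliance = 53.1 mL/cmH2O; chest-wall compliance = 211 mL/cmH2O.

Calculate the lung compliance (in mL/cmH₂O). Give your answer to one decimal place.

71.0

1/CL = 1/Crs − 1/Ccw.
1/CL = 1/53.1 − 1/211 = 0.01409.
CL = 70.972 mL/cmH2O.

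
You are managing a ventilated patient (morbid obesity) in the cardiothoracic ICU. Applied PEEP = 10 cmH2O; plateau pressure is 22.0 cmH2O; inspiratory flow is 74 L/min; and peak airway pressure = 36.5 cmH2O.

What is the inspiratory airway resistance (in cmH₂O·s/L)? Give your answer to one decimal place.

11.8

Flow: 74 L/min ÷ 60 = 1.2333 L/s.
Raw = (PIP − Pplat) / flow = (36.5 − 22.0) / 1.2333 = 14.5 / 1.2333 = 11.757 cmH2O·s/L.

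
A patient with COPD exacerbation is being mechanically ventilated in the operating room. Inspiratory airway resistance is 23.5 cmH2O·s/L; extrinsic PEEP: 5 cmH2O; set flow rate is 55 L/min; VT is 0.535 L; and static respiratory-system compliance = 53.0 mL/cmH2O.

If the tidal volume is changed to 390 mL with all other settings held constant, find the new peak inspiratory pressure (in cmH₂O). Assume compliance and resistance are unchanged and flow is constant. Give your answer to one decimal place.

33.9

Flow: 55 L/min ÷ 60 = 0.9167 L/s.
PIP = Vt/C + R·V̇ + PEEP (constant-flow equation of motion).
Only the elastic term changes: ΔPIP = ΔVt / C = (390 − 535) / 53.0 = -2.736 cmH2O.
Original PIP = 535/53.0 + 23.5×0.9167 + 5 = 36.637 cmH2O; new PIP = 36.637 + (-2.736) = 33.901 cmH2O.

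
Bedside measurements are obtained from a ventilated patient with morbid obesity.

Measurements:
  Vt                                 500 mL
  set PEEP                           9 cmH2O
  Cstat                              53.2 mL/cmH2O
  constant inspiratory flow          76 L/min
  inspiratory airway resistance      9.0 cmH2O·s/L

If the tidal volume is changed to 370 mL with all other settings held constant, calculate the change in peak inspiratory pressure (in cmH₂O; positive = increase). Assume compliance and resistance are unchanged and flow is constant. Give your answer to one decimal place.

-2.4

PIP = Vt/C + R·V̇ + PEEP (constant-flow equation of motion).
Only the elastic term changes: ΔPIP = ΔVt / C = (370 − 500) / 53.2 = -2.444 cmH2O.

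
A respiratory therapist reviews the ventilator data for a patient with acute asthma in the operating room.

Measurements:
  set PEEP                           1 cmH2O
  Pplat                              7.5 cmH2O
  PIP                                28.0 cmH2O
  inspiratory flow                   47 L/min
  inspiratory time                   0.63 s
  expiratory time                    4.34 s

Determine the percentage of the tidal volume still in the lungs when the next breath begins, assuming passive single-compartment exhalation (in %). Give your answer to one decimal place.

11.3

Flow: 47 L/min ÷ 60 = 0.7833 L/s.
Vt = flow × Ti = 0.7833 L/s × 0.63 s × 1000 mL/L = 493.48 mL.
R = (PIP − Pplat)/V̇ = (28.0 − 7.5) / 0.7833 = 20.5/0.7833 = 26.171 cmH2O·s/L.
C = Vt/(Pplat − PEEP) = 493.48 / (7.5 − 1) = 493.48/6.5 = 75.92 mL/cmH2O.
τ = R × C = 26.171 × 0.07592 L/cmH2O = 1.987 s.
Fraction remaining at end-expiration = e^(−Te/τ) = e^(−4.34/1.987) = 0.1126 → 11.26%.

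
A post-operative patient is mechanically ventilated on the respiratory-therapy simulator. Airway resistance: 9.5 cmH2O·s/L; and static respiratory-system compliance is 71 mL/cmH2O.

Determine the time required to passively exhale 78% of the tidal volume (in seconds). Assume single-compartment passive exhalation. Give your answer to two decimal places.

τ = R × C = 9.5 × 71 mL/cmH2O = 9.5 × 0.071 L/cmH2O = 0.6745 s.
Exhaled fraction f = 1 − e^(−t/τ) → t = −τ·ln(1 − f) = −0.6745·ln(0.22) = 1.021 s.

1.02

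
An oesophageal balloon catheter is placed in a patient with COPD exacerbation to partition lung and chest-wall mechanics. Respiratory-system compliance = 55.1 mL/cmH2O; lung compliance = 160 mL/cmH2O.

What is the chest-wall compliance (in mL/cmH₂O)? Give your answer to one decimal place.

84.0

1/Ccw = 1/Crs − 1/CL.
1/Ccw = 1/55.1 − 1/160 = 0.0119.
Ccw = 84.034 mL/cmH2O.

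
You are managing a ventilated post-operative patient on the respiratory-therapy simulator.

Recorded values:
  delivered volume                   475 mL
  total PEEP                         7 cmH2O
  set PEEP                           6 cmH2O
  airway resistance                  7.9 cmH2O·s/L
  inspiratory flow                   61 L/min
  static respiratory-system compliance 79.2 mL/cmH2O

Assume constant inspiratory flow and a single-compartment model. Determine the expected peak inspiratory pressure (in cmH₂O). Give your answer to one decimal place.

Flow: 61 L/min ÷ 60 = 1.0167 L/s.
Total PEEP = 7 cmH2O (set 6 + intrinsic 1); this is the baseline alveolar pressure.
Equation of motion (constant flow): PIP = Vt/C + R·V̇ + PEEP.
PIP = 475/79.2 + 7.9×1.0167 + 7 = 5.997 + 8.032 + 7 = 21.029 cmH2O.

21.0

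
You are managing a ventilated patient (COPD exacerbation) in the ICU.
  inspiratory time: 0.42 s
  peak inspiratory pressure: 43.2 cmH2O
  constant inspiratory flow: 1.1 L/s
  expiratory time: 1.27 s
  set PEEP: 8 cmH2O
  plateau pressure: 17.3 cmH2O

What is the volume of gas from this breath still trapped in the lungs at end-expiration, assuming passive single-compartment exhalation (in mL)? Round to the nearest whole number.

Vt = flow × Ti = 1.1 L/s × 0.42 s × 1000 mL/L = 462.0 mL.
R = (PIP − Pplat)/V̇ = (43.2 − 17.3) / 1.1 = 25.9/1.1 = 23.545 cmH2O·s/L.
C = Vt/(Pplat − PEEP) = 462.0 / (17.3 − 8) = 462.0/9.3 = 49.677 mL/cmH2O.
τ = R × C = 23.545 × 0.04968 L/cmH2O = 1.17 s.
Fraction remaining = e^(−Te/τ) = e^(−1.27/1.17) = 0.3377.
Trapped volume = 462.0 × 0.3377 = 156.02 mL.

156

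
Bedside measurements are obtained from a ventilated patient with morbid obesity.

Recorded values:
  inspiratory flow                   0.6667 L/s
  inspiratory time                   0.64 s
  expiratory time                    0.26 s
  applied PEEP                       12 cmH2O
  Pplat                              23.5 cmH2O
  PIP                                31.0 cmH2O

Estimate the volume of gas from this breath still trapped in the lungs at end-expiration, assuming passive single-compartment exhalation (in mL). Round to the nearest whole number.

229

Vt = flow × Ti = 0.6667 L/s × 0.64 s × 1000 mL/L = 426.69 mL.
R = (PIP − Pplat)/V̇ = (31.0 − 23.5) / 0.6667 = 7.5/0.6667 = 11.249 cmH2O·s/L.
C = Vt/(Pplat − PEEP) = 426.69 / (23.5 − 12) = 426.69/11.5 = 37.103 mL/cmH2O.
τ = R × C = 11.249 × 0.0371 L/cmH2O = 0.4173 s.
Fraction remaining = e^(−Te/τ) = e^(−0.26/0.4173) = 0.5363.
Trapped volume = 426.69 × 0.5363 = 228.83 mL.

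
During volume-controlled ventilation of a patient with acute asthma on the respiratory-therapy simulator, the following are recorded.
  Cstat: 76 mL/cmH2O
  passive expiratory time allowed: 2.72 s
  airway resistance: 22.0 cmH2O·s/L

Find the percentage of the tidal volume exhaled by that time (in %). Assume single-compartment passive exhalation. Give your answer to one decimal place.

80.3

τ = R × C = 22.0 × 76 mL/cmH2O = 22.0 × 0.076 L/cmH2O = 1.672 s.
Passive exhalation: V(t)/V₀ = e^(−t/τ) = e^(−2.72/1.672) = 0.1966.
Fraction exhaled = 1 − 0.1966 = 0.8034 → 80.34%.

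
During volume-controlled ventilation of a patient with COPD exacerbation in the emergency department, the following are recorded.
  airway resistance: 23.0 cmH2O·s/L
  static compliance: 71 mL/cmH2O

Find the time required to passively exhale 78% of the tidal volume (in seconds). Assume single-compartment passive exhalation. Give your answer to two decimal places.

τ = R × C = 23.0 × 71 mL/cmH2O = 23.0 × 0.071 L/cmH2O = 1.633 s.
Exhaled fraction f = 1 − e^(−t/τ) → t = −τ·ln(1 − f) = −1.633·ln(0.22) = 2.473 s.

2.47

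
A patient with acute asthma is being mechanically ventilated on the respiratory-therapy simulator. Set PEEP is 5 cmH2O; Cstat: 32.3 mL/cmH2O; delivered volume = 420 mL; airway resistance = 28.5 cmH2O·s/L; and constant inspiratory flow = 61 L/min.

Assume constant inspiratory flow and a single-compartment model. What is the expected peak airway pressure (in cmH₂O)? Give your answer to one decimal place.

Flow: 61 L/min ÷ 60 = 1.0167 L/s.
Equation of motion (constant flow): PIP = Vt/C + R·V̇ + PEEP.
PIP = 420/32.3 + 28.5×1.0167 + 5 = 13.003 + 28.976 + 5 = 46.979 cmH2O.

47.0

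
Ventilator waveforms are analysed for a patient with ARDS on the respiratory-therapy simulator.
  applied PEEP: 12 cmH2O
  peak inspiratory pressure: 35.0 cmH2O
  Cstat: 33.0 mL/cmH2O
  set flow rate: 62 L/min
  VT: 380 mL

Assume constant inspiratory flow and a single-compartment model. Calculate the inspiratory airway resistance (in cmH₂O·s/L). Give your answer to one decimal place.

Flow: 62 L/min ÷ 60 = 1.0333 L/s.
Equation of motion (constant flow): PIP = Vt/C + R·V̇ + PEEP.
R·V̇ = PIP − Vt/C − PEEP = 35.0 − 380/33.0 − 12 = 35.0 − 11.515 − 12 = 11.485 cmH2O.
R = 11.485 / 1.0333 = 11.115 cmH2O·s/L.

11.1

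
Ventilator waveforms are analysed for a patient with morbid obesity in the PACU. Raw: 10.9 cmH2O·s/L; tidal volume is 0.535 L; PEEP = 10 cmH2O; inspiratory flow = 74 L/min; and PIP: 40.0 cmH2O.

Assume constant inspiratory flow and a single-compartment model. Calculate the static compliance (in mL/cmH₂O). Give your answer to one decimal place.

Flow: 74 L/min ÷ 60 = 1.2333 L/s.
Equation of motion (constant flow): PIP = Vt/C + R·V̇ + PEEP.
Vt/C = PIP − R·V̇ − PEEP = 40.0 − 10.9×1.2333 − 10 = 40.0 − 13.443 − 10 = 16.557 cmH2O.
C = Vt / 16.557 = 535 / 16.557 = 32.313 mL/cmH2O.

32.3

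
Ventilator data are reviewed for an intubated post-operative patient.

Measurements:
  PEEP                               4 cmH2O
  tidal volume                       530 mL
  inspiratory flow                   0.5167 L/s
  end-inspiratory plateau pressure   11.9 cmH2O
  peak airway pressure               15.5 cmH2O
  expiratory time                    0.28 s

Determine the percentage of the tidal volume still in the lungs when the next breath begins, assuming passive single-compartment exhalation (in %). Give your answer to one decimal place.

R = (PIP − Pplat)/V̇ = (15.5 − 11.9) / 0.5167 = 3.6/0.5167 = 6.967 cmH2O·s/L.
C = Vt/(Pplat − PEEP) = 530.0 / (11.9 − 4) = 530.0/7.9 = 67.089 mL/cmH2O.
τ = R × C = 6.967 × 0.06709 L/cmH2O = 0.4674 s.
Fraction remaining at end-expiration = e^(−Te/τ) = e^(−0.28/0.4674) = 0.5493 → 54.93%.

54.9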